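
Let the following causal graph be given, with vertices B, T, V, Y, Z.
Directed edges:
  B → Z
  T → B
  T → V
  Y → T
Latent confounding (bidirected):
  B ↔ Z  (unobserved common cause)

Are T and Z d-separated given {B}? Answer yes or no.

No — T and Z are d-connected given {B}.

Bayes-Ball from T | {B} reaches {V,Y,Z}.
Z ∈ reach(T|{B}) ⇒ T ⊥̸ Z | {B}.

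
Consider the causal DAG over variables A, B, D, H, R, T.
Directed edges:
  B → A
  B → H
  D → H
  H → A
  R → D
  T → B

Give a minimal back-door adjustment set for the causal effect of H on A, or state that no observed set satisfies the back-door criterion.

desc(H)\{H}={A}; candidates ⊆ {B,D,R,T}.
size 0: {}; under {} H still reaches {A,B,D,R,T} ∋ A.
{B}: H⊥A given {B} in G with H→· removed — back-door holds.

H→A: minimal back-door set {B}.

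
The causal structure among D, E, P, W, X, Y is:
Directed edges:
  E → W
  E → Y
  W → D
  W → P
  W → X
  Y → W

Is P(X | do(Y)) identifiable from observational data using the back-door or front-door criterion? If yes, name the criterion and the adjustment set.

P(X|do(Y)): backdoor, adjust for {E}.

desc(Y)\{Y}={D,P,W,X}; candidates ⊆ {E}.
size 0: {}; under {} Y still reaches {D,E,P,W,X} ∋ X.
{E}: Y⊥X given {E} in G with Y→· removed — back-door holds.
P(X|do(Y)) = Σ_{E} P(X|Y,E)·P(E).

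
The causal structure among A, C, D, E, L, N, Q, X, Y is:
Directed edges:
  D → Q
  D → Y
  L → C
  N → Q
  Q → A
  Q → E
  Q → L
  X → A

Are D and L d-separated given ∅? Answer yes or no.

Bayes-Ball from D | ∅ reaches {A,C,E,L,Q,Y}.
L ∈ reach(D|∅) ⇒ D ⊥̸ L | ∅.

No — D and L are d-connected given ∅.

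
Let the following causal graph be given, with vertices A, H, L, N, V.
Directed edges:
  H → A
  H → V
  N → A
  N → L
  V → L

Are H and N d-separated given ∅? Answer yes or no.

Yes — H ⊥ N | ∅.

Bayes-Ball from H | ∅ reaches {A,L,V}.
N ∉ reach(H|∅) ⇒ H ⊥ N | ∅.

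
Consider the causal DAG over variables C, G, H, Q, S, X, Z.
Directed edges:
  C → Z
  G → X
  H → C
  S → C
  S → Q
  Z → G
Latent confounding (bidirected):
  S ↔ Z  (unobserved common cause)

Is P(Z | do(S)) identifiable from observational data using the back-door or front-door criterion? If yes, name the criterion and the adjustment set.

P(Z|do(S)): frontdoor, adjust for {C}.

desc(S)\{S}={C,G,Q,X,Z}; candidates ⊆ {H}.
S↔Z: latent back-door arc(s) into S.
size 0: {}; under {} S still reaches {G,X,Z} ∋ Z.
size 1: {H}; under {H} S still reaches {G,X,Z} ∋ Z.
S↔Z cannot be blocked by any observed set — no back-door set.
{C}: (i) intercepts every directed S→Z path; (ii) no back-door S→{C}; (iii) {S} blocks every back-door {C}→Z. Front-door holds.
P(Z|do(S)) = Σ_{C} P(C|S) Σ_{S'} P(Z|C,S')P(S').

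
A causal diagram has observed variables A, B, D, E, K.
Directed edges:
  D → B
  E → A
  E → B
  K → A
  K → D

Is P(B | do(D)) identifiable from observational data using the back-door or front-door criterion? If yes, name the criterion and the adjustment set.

P(B|do(D)): backdoor, adjust for ∅.

desc(D)\{D}={B}; candidates ⊆ {A,E,K}.
∅: D⊥B given ∅ in G with D→· removed — back-door holds.
P(B|do(D)) = P(B|D) — no adjustment needed.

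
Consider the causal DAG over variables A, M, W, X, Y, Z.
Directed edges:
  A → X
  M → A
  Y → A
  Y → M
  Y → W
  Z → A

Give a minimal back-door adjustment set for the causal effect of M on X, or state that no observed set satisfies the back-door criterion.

desc(M)\{M}={A,X}; candidates ⊆ {W,Y,Z}.
size 0: {}; under {} M still reaches {A,W,X,Y} ∋ X.
{Y}: M⊥X given {Y} in G with M→· removed — back-door holds.

M→X: minimal back-door set {Y}.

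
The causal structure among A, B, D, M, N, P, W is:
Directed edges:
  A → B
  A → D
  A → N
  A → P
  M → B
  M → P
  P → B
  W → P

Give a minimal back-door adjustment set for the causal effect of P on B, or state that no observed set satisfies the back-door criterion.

desc(P)\{P}={B}; candidates ⊆ {A,D,M,N,W}.
size 0: {}; under {} P still reaches {A,B,D,M,N,W} ∋ B.
size 1: {A}, {D}, {M} …(+2); under {A} P still reaches {B,M,W} ∋ B.
{A,M}: P⊥B given {A,M} in G with P→· removed — back-door holds.

P→B: minimal back-door set {A, M}.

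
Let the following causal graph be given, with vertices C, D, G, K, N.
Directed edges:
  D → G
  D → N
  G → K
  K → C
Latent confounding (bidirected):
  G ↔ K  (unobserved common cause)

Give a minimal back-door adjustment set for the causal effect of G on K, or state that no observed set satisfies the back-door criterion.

G→K: no observed back-door set.

desc(G)\{G}={C,K}; candidates ⊆ {D,N}.
G↔K: latent back-door arc(s) into G.
size 0: {}; under {} G still reaches {C,D,K,N} ∋ K.
size 1: {D}, {N}; under {D} G still reaches {C,K} ∋ K.
size 2: {D,N}; under {D,N} G still reaches {C,K} ∋ K.
G↔K cannot be blocked by any observed set — no back-door set.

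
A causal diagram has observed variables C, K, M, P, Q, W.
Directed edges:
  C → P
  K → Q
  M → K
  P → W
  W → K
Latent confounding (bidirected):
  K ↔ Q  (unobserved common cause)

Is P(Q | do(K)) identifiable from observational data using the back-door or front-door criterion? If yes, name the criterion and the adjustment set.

desc(K)\{K}={Q}; candidates ⊆ {C,M,P,W}.
K↔Q: latent back-door arc(s) into K.
size 0: {}; under {} K still reaches {C,M,P,Q,W} ∋ Q.
size 1: {C}, {M}, {P} …(+1); under {C} K still reaches {M,P,Q,W} ∋ Q.
size 2: {C,M}, {C,P}, {C,W} …(+3); under {C,M} K still reaches {P,Q,W} ∋ Q.
K↔Q cannot be blocked by any observed set — no back-door set.
No mediator lies on a directed K→…→Q path.
Neither criterion identifies P(Q|do(K)) in this graph.

P(Q|do(K)): not identifiable (no BD/FD set).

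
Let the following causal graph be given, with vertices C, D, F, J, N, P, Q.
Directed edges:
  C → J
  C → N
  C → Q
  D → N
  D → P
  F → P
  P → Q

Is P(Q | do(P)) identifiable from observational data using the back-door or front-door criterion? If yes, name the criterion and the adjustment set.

desc(P)\{P}={Q}; candidates ⊆ {C,D,F,J,N}.
∅: P⊥Q given ∅ in G with P→· removed — back-door holds.
P(Q|do(P)) = P(Q|P) — no adjustment needed.

P(Q|do(P)): backdoor, adjust for ∅.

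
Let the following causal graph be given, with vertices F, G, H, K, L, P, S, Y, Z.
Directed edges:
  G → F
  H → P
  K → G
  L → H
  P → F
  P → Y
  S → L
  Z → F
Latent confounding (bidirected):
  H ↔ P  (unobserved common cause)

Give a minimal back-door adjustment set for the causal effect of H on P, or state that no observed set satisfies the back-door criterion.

desc(H)\{H}={F,P,Y}; candidates ⊆ {G,K,L,S,Z}.
H↔P: latent back-door arc(s) into H.
size 0: {}; under {} H still reaches {F,L,P,S,Y} ∋ P.
size 1: {G}, {K}, {L} …(+2); under {G} H still reaches {F,L,P,S,Y} ∋ P.
size 2: {G,K}, {G,L}, {G,S} …(+7); under {G,K} H still reaches {F,L,P,S,Y} ∋ P.
H↔P cannot be blocked by any observed set — no back-door set.

H→P: no observed back-door set.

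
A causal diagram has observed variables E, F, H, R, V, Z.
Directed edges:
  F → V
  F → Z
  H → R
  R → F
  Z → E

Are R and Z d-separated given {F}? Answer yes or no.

Bayes-Ball from R | {F} reaches {H}.
Z ∉ reach(R|{F}) ⇒ R ⊥ Z | {F}.

Yes — R ⊥ Z | {F}.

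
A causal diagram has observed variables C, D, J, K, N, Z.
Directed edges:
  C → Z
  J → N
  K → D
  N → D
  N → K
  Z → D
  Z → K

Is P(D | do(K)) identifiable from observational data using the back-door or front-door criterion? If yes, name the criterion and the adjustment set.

desc(K)\{K}={D}; candidates ⊆ {C,J,N,Z}.
size 0: {}; under {} K still reaches {C,D,J,N,Z} ∋ D.
size 1: {C}, {J}, {N} …(+1); under {C} K still reaches {D,J,N,Z} ∋ D.
{N,Z}: K⊥D given {N,Z} in G with K→· removed — back-door holds.
P(D|do(K)) = Σ_{N,Z} P(D|K,N,Z)·P(N,Z).

P(D|do(K)): backdoor, adjust for {N, Z}.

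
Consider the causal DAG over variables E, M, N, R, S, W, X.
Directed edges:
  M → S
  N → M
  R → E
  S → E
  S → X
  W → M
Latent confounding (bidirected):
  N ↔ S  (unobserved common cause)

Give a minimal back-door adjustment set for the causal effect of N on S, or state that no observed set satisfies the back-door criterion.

desc(N)\{N}={E,M,S,X}; candidates ⊆ {R,W}.
N↔S: latent back-door arc(s) into N.
size 0: {}; under {} N still reaches {E,S,X} ∋ S.
size 1: {R}, {W}; under {R} N still reaches {E,S,X} ∋ S.
size 2: {R,W}; under {R,W} N still reaches {E,S,X} ∋ S.
N↔S cannot be blocked by any observed set — no back-door set.

N→S: no observed back-door set.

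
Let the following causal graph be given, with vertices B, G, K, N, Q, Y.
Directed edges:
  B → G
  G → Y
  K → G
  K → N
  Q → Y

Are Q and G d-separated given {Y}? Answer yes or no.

Bayes-Ball from Q | {Y} reaches {B,G,K,N}.
G ∈ reach(Q|{Y}) ⇒ Q ⊥̸ G | {Y}.

No — Q and G are d-connected given {Y}.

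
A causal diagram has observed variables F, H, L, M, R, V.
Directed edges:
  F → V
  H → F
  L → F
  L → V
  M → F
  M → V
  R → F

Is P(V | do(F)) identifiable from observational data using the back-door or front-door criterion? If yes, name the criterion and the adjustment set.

P(V|do(F)): backdoor, adjust for {L, M}.

desc(F)\{F}={V}; candidates ⊆ {H,L,M,R}.
size 0: {}; under {} F still reaches {H,L,M,R,V} ∋ V.
size 1: {H}, {L}, {M} …(+1); under {H} F still reaches {L,M,R,V} ∋ V.
{L,M}: F⊥V given {L,M} in G with F→· removed — back-door holds.
P(V|do(F)) = Σ_{L,M} P(V|F,L,M)·P(L,M).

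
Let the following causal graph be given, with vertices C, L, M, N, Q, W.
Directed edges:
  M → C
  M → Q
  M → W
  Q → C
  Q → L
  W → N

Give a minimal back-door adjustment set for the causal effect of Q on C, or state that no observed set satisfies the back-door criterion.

Q→C: minimal back-door set {M}.

desc(Q)\{Q}={C,L}; candidates ⊆ {M,N,W}.
size 0: {}; under {} Q still reaches {C,M,N,W} ∋ C.
{M}: Q⊥C given {M} in G with Q→· removed — back-door holds.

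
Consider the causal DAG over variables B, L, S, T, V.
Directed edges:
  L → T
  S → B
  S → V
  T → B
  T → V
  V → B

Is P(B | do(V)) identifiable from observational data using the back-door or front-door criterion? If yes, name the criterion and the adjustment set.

desc(V)\{V}={B}; candidates ⊆ {L,S,T}.
size 0: {}; under {} V still reaches {B,L,S,T} ∋ B.
size 1: {L}, {S}, {T}; under {L} V still reaches {B,S,T} ∋ B.
{S,T}: V⊥B given {S,T} in G with V→· removed — back-door holds.
P(B|do(V)) = Σ_{S,T} P(B|V,S,T)·P(S,T).

P(B|do(V)): backdoor, adjust for {S, T}.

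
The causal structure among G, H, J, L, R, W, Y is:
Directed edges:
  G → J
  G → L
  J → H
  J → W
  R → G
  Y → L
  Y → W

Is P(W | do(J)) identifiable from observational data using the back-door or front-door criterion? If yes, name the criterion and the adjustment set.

P(W|do(J)): backdoor, adjust for ∅.

desc(J)\{J}={H,W}; candidates ⊆ {G,L,R,Y}.
∅: J⊥W given ∅ in G with J→· removed — back-door holds.
P(W|do(J)) = P(W|J) — no adjustment needed.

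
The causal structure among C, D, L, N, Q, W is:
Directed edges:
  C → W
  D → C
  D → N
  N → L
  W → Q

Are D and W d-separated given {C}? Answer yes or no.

Bayes-Ball from D | {C} reaches {L,N}.
W ∉ reach(D|{C}) ⇒ D ⊥ W | {C}.

Yes — D ⊥ W | {C}.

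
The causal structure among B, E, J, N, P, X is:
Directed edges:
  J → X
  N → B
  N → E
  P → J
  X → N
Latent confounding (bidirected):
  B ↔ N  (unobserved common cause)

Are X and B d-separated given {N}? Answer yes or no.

No — X and B are d-connected given {N}.

Bayes-Ball from X | {N} reaches {B,J,P}.
B ∈ reach(X|{N}) ⇒ X ⊥̸ B | {N}.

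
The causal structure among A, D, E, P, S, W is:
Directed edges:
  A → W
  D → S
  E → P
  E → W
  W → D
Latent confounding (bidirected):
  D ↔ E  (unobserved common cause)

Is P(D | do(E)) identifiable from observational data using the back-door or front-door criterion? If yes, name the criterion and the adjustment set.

desc(E)\{E}={D,P,S,W}; candidates ⊆ {A}.
E↔D: latent back-door arc(s) into E.
size 0: {}; under {} E still reaches {D,S} ∋ D.
size 1: {A}; under {A} E still reaches {D,S} ∋ D.
E↔D cannot be blocked by any observed set — no back-door set.
{W}: (i) intercepts every directed E→D path; (ii) no back-door E→{W}; (iii) {E} blocks every back-door {W}→D. Front-door holds.
P(D|do(E)) = Σ_{W} P(W|E) Σ_{E'} P(D|W,E')P(E').

P(D|do(E)): frontdoor, adjust for {W}.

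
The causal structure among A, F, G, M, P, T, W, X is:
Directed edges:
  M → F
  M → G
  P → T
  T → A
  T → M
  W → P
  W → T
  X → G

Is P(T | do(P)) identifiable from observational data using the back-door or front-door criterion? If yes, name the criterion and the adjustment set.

P(T|do(P)): backdoor, adjust for {W}.

desc(P)\{P}={A,F,G,M,T}; candidates ⊆ {W,X}.
size 0: {}; under {} P still reaches {A,F,G,M,T,W} ∋ T.
{W}: P⊥T given {W} in G with P→· removed — back-door holds.
P(T|do(P)) = Σ_{W} P(T|P,W)·P(W).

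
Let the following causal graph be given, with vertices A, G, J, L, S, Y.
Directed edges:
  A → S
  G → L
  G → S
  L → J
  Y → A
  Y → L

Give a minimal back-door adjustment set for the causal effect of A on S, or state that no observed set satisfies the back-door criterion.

desc(A)\{A}={S}; candidates ⊆ {G,J,L,Y}.
∅: A⊥S given ∅ in G with A→· removed — back-door holds.

A→S: minimal back-door set ∅.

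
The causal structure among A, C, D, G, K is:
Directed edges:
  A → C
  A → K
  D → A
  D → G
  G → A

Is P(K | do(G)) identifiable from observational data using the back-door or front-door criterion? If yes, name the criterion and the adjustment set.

desc(G)\{G}={A,C,K}; candidates ⊆ {D}.
size 0: {}; under {} G still reaches {A,C,D,K} ∋ K.
{D}: G⊥K given {D} in G with G→· removed — back-door holds.
P(K|do(G)) = Σ_{D} P(K|G,D)·P(D).

P(K|do(G)): backdoor, adjust for {D}.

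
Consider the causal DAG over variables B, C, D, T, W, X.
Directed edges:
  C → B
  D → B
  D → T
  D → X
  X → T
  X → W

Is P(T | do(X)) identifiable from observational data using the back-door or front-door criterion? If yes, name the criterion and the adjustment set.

P(T|do(X)): backdoor, adjust for {D}.

desc(X)\{X}={T,W}; candidates ⊆ {B,C,D}.
size 0: {}; under {} X still reaches {B,D,T} ∋ T.
{D}: X⊥T given {D} in G with X→· removed — back-door holds.
P(T|do(X)) = Σ_{D} P(T|X,D)·P(D).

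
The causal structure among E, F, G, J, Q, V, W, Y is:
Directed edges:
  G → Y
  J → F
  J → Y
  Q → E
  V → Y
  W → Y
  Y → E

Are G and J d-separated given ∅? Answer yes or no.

Bayes-Ball from G | ∅ reaches {E,Y}.
J ∉ reach(G|∅) ⇒ G ⊥ J | ∅.

Yes — G ⊥ J | ∅.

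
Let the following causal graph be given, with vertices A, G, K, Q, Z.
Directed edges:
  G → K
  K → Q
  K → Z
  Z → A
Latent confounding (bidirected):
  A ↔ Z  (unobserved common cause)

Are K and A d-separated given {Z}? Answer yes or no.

No — K and A are d-connected given {Z}.

Bayes-Ball from K | {Z} reaches {A,G,Q}.
A ∈ reach(K|{Z}) ⇒ K ⊥̸ A | {Z}.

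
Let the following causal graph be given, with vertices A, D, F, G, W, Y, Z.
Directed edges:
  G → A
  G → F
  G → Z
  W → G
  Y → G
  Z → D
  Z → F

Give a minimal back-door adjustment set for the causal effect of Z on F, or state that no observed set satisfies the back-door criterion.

desc(Z)\{Z}={D,F}; candidates ⊆ {A,G,W,Y}.
size 0: {}; under {} Z still reaches {A,F,G,W,Y} ∋ F.
{G}: Z⊥F given {G} in G with Z→· removed — back-door holds.

Z→F: minimal back-door set {G}.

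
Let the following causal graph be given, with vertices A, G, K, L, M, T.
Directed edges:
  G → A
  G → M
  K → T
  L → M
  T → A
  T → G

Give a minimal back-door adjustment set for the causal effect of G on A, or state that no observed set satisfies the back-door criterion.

desc(G)\{G}={A,M}; candidates ⊆ {K,L,T}.
size 0: {}; under {} G still reaches {A,K,T} ∋ A.
{T}: G⊥A given {T} in G with G→· removed — back-door holds.

G→A: minimal back-door set {T}.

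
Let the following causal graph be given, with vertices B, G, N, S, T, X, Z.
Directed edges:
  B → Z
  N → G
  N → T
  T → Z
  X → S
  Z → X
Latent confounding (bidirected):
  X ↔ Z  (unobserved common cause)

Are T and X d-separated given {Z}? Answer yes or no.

Bayes-Ball from T | {Z} reaches {B,G,N,S,X}.
X ∈ reach(T|{Z}) ⇒ T ⊥̸ X | {Z}.

No — T and X are d-connected given {Z}.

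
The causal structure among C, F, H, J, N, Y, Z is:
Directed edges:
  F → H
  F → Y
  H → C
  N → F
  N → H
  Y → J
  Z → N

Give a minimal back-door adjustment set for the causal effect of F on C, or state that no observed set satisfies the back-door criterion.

F→C: minimal back-door set {N}.

desc(F)\{F}={C,H,J,Y}; candidates ⊆ {N,Z}.
size 0: {}; under {} F still reaches {C,H,N,Z} ∋ C.
{N}: F⊥C given {N} in G with F→· removed — back-door holds.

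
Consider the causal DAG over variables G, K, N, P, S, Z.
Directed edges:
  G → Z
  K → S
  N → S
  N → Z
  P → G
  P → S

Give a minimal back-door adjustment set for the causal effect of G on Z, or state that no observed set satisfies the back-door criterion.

desc(G)\{G}={Z}; candidates ⊆ {K,N,P,S}.
∅: G⊥Z given ∅ in G with G→· removed — back-door holds.

G→Z: minimal back-door set ∅.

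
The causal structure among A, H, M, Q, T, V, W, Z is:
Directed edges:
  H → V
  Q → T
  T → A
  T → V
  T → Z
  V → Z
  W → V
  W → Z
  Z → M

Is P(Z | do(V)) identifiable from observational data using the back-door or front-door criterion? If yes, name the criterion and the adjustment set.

desc(V)\{V}={M,Z}; candidates ⊆ {A,H,Q,T,W}.
size 0: {}; under {} V still reaches {A,H,M,Q,T,W,Z} ∋ Z.
size 1: {A}, {H}, {Q} …(+2); under {A} V still reaches {H,M,Q,T,W,Z} ∋ Z.
{T,W}: V⊥Z given {T,W} in G with V→· removed — back-door holds.
P(Z|do(V)) = Σ_{T,W} P(Z|V,T,W)·P(T,W).

P(Z|do(V)): backdoor, adjust for {T, W}.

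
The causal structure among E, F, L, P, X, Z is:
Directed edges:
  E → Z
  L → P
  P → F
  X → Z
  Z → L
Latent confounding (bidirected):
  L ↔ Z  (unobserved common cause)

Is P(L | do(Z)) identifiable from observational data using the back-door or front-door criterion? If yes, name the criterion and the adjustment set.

desc(Z)\{Z}={F,L,P}; candidates ⊆ {E,X}.
Z↔L: latent back-door arc(s) into Z.
size 0: {}; under {} Z still reaches {E,F,L,P,X} ∋ L.
size 1: {E}, {X}; under {E} Z still reaches {F,L,P,X} ∋ L.
size 2: {E,X}; under {E,X} Z still reaches {F,L,P} ∋ L.
Z↔L cannot be blocked by any observed set — no back-door set.
No mediator lies on a directed Z→…→L path.
Neither criterion identifies P(L|do(Z)) in this graph.

P(L|do(Z)): not identifiable (no BD/FD set).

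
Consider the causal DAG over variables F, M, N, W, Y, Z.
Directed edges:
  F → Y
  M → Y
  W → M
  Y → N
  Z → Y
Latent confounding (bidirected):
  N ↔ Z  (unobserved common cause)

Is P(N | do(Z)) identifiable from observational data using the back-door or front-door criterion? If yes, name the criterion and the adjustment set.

desc(Z)\{Z}={N,Y}; candidates ⊆ {F,M,W}.
Z↔N: latent back-door arc(s) into Z.
size 0: {}; under {} Z still reaches {N} ∋ N.
size 1: {F}, {M}, {W}; under {F} Z still reaches {N} ∋ N.
size 2: {F,M}, {F,W}, {M,W}; under {F,M} Z still reaches {N} ∋ N.
Z↔N cannot be blocked by any observed set — no back-door set.
{Y}: (i) intercepts every directed Z→N path; (ii) no back-door Z→{Y}; (iii) {Z} blocks every back-door {Y}→N. Front-door holds.
P(N|do(Z)) = Σ_{Y} P(Y|Z) Σ_{Z'} P(N|Y,Z')P(Z').

P(N|do(Z)): frontdoor, adjust for {Y}.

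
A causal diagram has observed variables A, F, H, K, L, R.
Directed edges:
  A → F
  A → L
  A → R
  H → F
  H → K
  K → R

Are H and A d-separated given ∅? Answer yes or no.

Yes — H ⊥ A | ∅.

Bayes-Ball from H | ∅ reaches {F,K,R}.
A ∉ reach(H|∅) ⇒ H ⊥ A | ∅.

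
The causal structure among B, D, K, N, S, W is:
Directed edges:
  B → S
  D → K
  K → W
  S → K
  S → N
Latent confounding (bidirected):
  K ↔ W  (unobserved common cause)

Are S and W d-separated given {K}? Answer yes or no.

Bayes-Ball from S | {K} reaches {B,D,N,W}.
W ∈ reach(S|{K}) ⇒ S ⊥̸ W | {K}.

No — S and W are d-connected given {K}.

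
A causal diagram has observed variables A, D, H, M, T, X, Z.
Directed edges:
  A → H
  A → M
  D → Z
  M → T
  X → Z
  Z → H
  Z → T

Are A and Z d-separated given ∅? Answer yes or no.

Yes — A ⊥ Z | ∅.

Bayes-Ball from A | ∅ reaches {H,M,T}.
Z ∉ reach(A|∅) ⇒ A ⊥ Z | ∅.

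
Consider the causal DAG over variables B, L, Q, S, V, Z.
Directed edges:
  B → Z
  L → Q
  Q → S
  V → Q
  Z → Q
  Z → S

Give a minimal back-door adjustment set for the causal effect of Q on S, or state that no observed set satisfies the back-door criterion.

desc(Q)\{Q}={S}; candidates ⊆ {B,L,V,Z}.
size 0: {}; under {} Q still reaches {B,L,S,V,Z} ∋ S.
{Z}: Q⊥S given {Z} in G with Q→· removed — back-door holds.

Q→S: minimal back-door set {Z}.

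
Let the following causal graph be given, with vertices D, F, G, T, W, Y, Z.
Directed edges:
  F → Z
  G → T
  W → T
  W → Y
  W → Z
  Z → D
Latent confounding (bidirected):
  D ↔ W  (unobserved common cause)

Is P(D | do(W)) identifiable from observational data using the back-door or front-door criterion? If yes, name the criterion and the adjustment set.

P(D|do(W)): frontdoor, adjust for {Z}.

desc(W)\{W}={D,T,Y,Z}; candidates ⊆ {F,G}.
W↔D: latent back-door arc(s) into W.
size 0: {}; under {} W still reaches {D} ∋ D.
size 1: {F}, {G}; under {F} W still reaches {D} ∋ D.
size 2: {F,G}; under {F,G} W still reaches {D} ∋ D.
W↔D cannot be blocked by any observed set — no back-door set.
{Z}: (i) intercepts every directed W→D path; (ii) no back-door W→{Z}; (iii) {W} blocks every back-door {Z}→D. Front-door holds.
P(D|do(W)) = Σ_{Z} P(Z|W) Σ_{W'} P(D|Z,W')P(W').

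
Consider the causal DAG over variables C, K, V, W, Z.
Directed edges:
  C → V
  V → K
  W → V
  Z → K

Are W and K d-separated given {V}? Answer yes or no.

Yes — W ⊥ K | {V}.

Bayes-Ball from W | {V} reaches {C}.
K ∉ reach(W|{V}) ⇒ W ⊥ K | {V}.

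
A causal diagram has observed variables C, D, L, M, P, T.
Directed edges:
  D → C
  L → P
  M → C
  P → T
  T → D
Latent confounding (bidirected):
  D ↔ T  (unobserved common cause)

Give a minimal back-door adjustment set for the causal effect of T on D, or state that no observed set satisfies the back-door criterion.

T→D: no observed back-door set.

desc(T)\{T}={C,D}; candidates ⊆ {L,M,P}.
T↔D: latent back-door arc(s) into T.
size 0: {}; under {} T still reaches {C,D,L,P} ∋ D.
size 1: {L}, {M}, {P}; under {L} T still reaches {C,D,P} ∋ D.
size 2: {L,M}, {L,P}, {M,P}; under {L,M} T still reaches {C,D,P} ∋ D.
T↔D cannot be blocked by any observed set — no back-door set.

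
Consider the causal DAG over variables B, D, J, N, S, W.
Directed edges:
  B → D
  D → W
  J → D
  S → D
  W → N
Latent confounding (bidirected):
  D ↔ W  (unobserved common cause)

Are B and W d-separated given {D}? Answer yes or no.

Bayes-Ball from B | {D} reaches {J,N,S,W}.
W ∈ reach(B|{D}) ⇒ B ⊥̸ W | {D}.

No — B and W are d-connected given {D}.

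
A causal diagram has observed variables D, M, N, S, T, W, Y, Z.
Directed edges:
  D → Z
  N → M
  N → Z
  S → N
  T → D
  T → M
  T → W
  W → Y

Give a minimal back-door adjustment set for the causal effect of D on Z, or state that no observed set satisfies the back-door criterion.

desc(D)\{D}={Z}; candidates ⊆ {M,N,S,T,W,Y}.
∅: D⊥Z given ∅ in G with D→· removed — back-door holds.

D→Z: minimal back-door set ∅.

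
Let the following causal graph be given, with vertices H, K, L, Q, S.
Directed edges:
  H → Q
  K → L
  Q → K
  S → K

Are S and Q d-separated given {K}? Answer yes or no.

Bayes-Ball from S | {K} reaches {H,Q}.
Q ∈ reach(S|{K}) ⇒ S ⊥̸ Q | {K}.

No — S and Q are d-connected given {K}.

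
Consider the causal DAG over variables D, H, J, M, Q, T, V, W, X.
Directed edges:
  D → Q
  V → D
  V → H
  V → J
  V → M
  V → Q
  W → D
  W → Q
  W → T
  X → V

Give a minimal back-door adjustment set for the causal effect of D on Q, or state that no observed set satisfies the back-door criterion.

D→Q: minimal back-door set {V, W}.

desc(D)\{D}={Q}; candidates ⊆ {H,J,M,T,V,W,X}.
size 0: {}; under {} D still reaches {H,J,M,Q,T,V,W,X} ∋ Q.
size 1: {H}, {J}, {M} …(+4); under {H} D still reaches {J,M,Q,T,V,W,X} ∋ Q.
{V,W}: D⊥Q given {V,W} in G with D→· removed — back-door holds.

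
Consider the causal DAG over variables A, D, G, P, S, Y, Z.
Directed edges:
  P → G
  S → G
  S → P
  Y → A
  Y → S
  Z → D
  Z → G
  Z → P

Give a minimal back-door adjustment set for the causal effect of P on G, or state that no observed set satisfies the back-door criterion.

P→G: minimal back-door set {S, Z}.

desc(P)\{P}={G}; candidates ⊆ {A,D,S,Y,Z}.
size 0: {}; under {} P still reaches {A,D,G,S,Y,Z} ∋ G.
size 1: {A}, {D}, {S} …(+2); under {A} P still reaches {D,G,S,Y,Z} ∋ G.
{S,Z}: P⊥G given {S,Z} in G with P→· removed — back-door holds.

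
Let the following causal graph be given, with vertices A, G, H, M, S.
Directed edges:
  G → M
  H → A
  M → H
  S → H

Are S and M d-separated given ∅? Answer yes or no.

Bayes-Ball from S | ∅ reaches {A,H}.
M ∉ reach(S|∅) ⇒ S ⊥ M | ∅.

Yes — S ⊥ M | ∅.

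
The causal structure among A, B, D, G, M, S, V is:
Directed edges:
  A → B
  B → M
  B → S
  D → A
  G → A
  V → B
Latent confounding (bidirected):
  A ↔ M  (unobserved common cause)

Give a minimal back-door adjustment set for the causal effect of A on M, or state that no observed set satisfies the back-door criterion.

desc(A)\{A}={B,M,S}; candidates ⊆ {D,G,V}.
A↔M: latent back-door arc(s) into A.
size 0: {}; under {} A still reaches {D,G,M} ∋ M.
size 1: {D}, {G}, {V}; under {D} A still reaches {G,M} ∋ M.
size 2: {D,G}, {D,V}, {G,V}; under {D,G} A still reaches {M} ∋ M.
A↔M cannot be blocked by any observed set — no back-door set.

A→M: no observed back-door set.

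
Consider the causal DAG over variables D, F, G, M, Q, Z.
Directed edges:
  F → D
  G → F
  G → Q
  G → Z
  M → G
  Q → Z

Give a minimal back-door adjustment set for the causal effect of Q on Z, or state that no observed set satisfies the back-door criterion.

desc(Q)\{Q}={Z}; candidates ⊆ {D,F,G,M}.
size 0: {}; under {} Q still reaches {D,F,G,M,Z} ∋ Z.
{G}: Q⊥Z given {G} in G with Q→· removed — back-door holds.

Q→Z: minimal back-door set {G}.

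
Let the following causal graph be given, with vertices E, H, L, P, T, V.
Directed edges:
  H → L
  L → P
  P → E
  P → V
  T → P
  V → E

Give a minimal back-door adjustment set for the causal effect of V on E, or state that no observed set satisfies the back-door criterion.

V→E: minimal back-door set {P}.

desc(V)\{V}={E}; candidates ⊆ {H,L,P,T}.
size 0: {}; under {} V still reaches {E,H,L,P,T} ∋ E.
{P}: V⊥E given {P} in G with V→· removed — back-door holds.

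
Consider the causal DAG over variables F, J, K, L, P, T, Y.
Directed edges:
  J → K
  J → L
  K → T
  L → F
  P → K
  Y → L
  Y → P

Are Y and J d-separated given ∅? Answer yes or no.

Bayes-Ball from Y | ∅ reaches {F,K,L,P,T}.
J ∉ reach(Y|∅) ⇒ Y ⊥ J | ∅.

Yes — Y ⊥ J | ∅.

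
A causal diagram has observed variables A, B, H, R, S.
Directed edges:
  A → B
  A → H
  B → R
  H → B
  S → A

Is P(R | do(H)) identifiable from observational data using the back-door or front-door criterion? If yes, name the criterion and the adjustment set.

desc(H)\{H}={B,R}; candidates ⊆ {A,S}.
size 0: {}; under {} H still reaches {A,B,R,S} ∋ R.
{A}: H⊥R given {A} in G with H→· removed — back-door holds.
P(R|do(H)) = Σ_{A} P(R|H,A)·P(A).

P(R|do(H)): backdoor, adjust for {A}.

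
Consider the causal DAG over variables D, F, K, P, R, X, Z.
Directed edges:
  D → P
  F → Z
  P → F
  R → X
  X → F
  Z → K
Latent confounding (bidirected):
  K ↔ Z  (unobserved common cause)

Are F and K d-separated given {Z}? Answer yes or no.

No — F and K are d-connected given {Z}.

Bayes-Ball from F | {Z} reaches {D,K,P,R,X}.
K ∈ reach(F|{Z}) ⇒ F ⊥̸ K | {Z}.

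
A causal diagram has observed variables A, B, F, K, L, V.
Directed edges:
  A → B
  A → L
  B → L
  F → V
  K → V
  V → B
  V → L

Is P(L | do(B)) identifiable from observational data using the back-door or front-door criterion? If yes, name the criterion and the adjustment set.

desc(B)\{B}={L}; candidates ⊆ {A,F,K,V}.
size 0: {}; under {} B still reaches {A,F,K,L,V} ∋ L.
size 1: {A}, {F}, {K} …(+1); under {A} B still reaches {F,K,L,V} ∋ L.
{A,V}: B⊥L given {A,V} in G with B→· removed — back-door holds.
P(L|do(B)) = Σ_{A,V} P(L|B,A,V)·P(A,V).

P(L|do(B)): backdoor, adjust for {A, V}.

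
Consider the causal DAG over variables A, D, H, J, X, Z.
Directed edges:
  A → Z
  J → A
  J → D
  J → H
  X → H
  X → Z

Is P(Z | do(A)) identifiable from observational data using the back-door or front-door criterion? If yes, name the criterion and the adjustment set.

P(Z|do(A)): backdoor, adjust for ∅.

desc(A)\{A}={Z}; candidates ⊆ {D,H,J,X}.
∅: A⊥Z given ∅ in G with A→· removed — back-door holds.
P(Z|do(A)) = P(Z|A) — no adjustment needed.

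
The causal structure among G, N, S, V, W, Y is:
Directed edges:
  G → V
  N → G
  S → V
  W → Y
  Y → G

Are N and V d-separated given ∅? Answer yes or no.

Bayes-Ball from N | ∅ reaches {G,V}.
V ∈ reach(N|∅) ⇒ N ⊥̸ V | ∅.

No — N and V are d-connected given ∅.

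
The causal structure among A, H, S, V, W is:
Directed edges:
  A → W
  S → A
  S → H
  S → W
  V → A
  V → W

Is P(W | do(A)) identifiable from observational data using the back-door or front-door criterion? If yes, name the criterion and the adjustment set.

P(W|do(A)): backdoor, adjust for {S, V}.

desc(A)\{A}={W}; candidates ⊆ {H,S,V}.
size 0: {}; under {} A still reaches {H,S,V,W} ∋ W.
size 1: {H}, {S}, {V}; under {H} A still reaches {S,V,W} ∋ W.
{S,V}: A⊥W given {S,V} in G with A→· removed — back-door holds.
P(W|do(A)) = Σ_{S,V} P(W|A,S,V)·P(S,V).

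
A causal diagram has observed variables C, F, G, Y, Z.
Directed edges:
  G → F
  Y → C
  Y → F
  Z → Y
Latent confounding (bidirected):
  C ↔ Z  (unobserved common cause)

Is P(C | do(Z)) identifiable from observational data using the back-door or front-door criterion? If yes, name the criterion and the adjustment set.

desc(Z)\{Z}={C,F,Y}; candidates ⊆ {G}.
Z↔C: latent back-door arc(s) into Z.
size 0: {}; under {} Z still reaches {C} ∋ C.
size 1: {G}; under {G} Z still reaches {C} ∋ C.
Z↔C cannot be blocked by any observed set — no back-door set.
{Y}: (i) intercepts every directed Z→C path; (ii) no back-door Z→{Y}; (iii) {Z} blocks every back-door {Y}→C. Front-door holds.
P(C|do(Z)) = Σ_{Y} P(Y|Z) Σ_{Z'} P(C|Y,Z')P(Z').

P(C|do(Z)): frontdoor, adjust for {Y}.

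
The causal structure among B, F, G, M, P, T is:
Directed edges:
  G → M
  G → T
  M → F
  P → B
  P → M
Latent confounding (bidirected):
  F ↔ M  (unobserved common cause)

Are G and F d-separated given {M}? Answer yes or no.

Bayes-Ball from G | {M} reaches {B,F,P,T}.
F ∈ reach(G|{M}) ⇒ G ⊥̸ F | {M}.

No — G and F are d-connected given {M}.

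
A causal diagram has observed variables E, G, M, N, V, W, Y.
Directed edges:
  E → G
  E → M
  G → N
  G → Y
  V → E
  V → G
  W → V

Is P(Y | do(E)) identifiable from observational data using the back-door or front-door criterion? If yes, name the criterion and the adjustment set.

desc(E)\{E}={G,M,N,Y}; candidates ⊆ {V,W}.
size 0: {}; under {} E still reaches {G,N,V,W,Y} ∋ Y.
{V}: E⊥Y given {V} in G with E→· removed — back-door holds.
P(Y|do(E)) = Σ_{V} P(Y|E,V)·P(V).

P(Y|do(E)): backdoor, adjust for {V}.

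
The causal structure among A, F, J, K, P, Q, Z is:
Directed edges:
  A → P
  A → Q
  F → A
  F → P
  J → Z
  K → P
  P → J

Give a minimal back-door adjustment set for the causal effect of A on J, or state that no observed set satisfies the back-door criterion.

desc(A)\{A}={J,P,Q,Z}; candidates ⊆ {F,K}.
size 0: {}; under {} A still reaches {F,J,P,Z} ∋ J.
{F}: A⊥J given {F} in G with A→· removed — back-door holds.

A→J: minimal back-door set {F}.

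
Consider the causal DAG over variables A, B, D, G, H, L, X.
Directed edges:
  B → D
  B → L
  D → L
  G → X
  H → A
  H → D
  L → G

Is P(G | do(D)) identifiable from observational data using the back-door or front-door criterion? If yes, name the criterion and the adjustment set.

desc(D)\{D}={G,L,X}; candidates ⊆ {A,B,H}.
size 0: {}; under {} D still reaches {A,B,G,H,L,X} ∋ G.
{B}: D⊥G given {B} in G with D→· removed — back-door holds.
P(G|do(D)) = Σ_{B} P(G|D,B)·P(B).

P(G|do(D)): backdoor, adjust for {B}.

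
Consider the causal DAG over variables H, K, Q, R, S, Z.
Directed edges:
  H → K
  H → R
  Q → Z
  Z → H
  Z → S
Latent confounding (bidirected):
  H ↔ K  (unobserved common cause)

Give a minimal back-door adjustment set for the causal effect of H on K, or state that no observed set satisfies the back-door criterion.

H→K: no observed back-door set.

desc(H)\{H}={K,R}; candidates ⊆ {Q,S,Z}.
H↔K: latent back-door arc(s) into H.
size 0: {}; under {} H still reaches {K,Q,S,Z} ∋ K.
size 1: {Q}, {S}, {Z}; under {Q} H still reaches {K,S,Z} ∋ K.
size 2: {Q,S}, {Q,Z}, {S,Z}; under {Q,S} H still reaches {K,Z} ∋ K.
H↔K cannot be blocked by any observed set — no back-door set.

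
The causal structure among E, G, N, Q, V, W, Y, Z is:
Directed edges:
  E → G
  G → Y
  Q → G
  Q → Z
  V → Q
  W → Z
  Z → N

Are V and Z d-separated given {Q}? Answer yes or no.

Yes — V ⊥ Z | {Q}.

Bayes-Ball from V | {Q} reaches ∅.
Z ∉ reach(V|{Q}) ⇒ V ⊥ Z | {Q}.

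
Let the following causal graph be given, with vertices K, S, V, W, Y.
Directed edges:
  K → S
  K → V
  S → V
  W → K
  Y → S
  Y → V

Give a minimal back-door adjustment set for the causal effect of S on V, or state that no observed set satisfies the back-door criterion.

S→V: minimal back-door set {K, Y}.

desc(S)\{S}={V}; candidates ⊆ {K,W,Y}.
size 0: {}; under {} S still reaches {K,V,W,Y} ∋ V.
size 1: {K}, {W}, {Y}; under {K} S still reaches {V,Y} ∋ V.
{K,Y}: S⊥V given {K,Y} in G with S→· removed — back-door holds.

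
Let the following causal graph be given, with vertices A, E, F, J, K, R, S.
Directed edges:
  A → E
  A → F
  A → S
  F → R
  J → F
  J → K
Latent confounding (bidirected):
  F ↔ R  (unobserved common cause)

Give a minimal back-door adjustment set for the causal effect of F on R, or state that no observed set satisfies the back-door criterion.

desc(F)\{F}={R}; candidates ⊆ {A,E,J,K,S}.
F↔R: latent back-door arc(s) into F.
size 0: {}; under {} F still reaches {A,E,J,K,R,S} ∋ R.
size 1: {A}, {E}, {J} …(+2); under {A} F still reaches {J,K,R} ∋ R.
size 2: {A,E}, {A,J}, {A,K} …(+7); under {A,E} F still reaches {J,K,R} ∋ R.
F↔R cannot be blocked by any observed set — no back-door set.

F→R: no observed back-door set.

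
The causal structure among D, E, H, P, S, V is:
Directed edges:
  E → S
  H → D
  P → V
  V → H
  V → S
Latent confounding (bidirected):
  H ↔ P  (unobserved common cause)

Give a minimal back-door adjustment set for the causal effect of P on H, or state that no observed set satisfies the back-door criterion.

desc(P)\{P}={D,H,S,V}; candidates ⊆ {E}.
P↔H: latent back-door arc(s) into P.
size 0: {}; under {} P still reaches {D,H} ∋ H.
size 1: {E}; under {E} P still reaches {D,H} ∋ H.
P↔H cannot be blocked by any observed set — no back-door set.

P→H: no observed back-door set.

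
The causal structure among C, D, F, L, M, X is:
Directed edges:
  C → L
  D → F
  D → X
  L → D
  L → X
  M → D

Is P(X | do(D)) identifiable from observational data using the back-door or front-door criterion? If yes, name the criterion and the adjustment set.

desc(D)\{D}={F,X}; candidates ⊆ {C,L,M}.
size 0: {}; under {} D still reaches {C,L,M,X} ∋ X.
{L}: D⊥X given {L} in G with D→· removed — back-door holds.
P(X|do(D)) = Σ_{L} P(X|D,L)·P(L).

P(X|do(D)): backdoor, adjust for {L}.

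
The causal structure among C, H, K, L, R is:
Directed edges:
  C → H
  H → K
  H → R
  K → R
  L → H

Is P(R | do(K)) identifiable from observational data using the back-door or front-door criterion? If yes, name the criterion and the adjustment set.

P(R|do(K)): backdoor, adjust for {H}.

desc(K)\{K}={R}; candidates ⊆ {C,H,L}.
size 0: {}; under {} K still reaches {C,H,L,R} ∋ R.
{H}: K⊥R given {H} in G with K→· removed — back-door holds.
P(R|do(K)) = Σ_{H} P(R|K,H)·P(H).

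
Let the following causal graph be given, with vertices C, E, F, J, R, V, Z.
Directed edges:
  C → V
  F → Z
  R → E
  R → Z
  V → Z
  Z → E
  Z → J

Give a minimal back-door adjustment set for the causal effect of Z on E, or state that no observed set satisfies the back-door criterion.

Z→E: minimal back-door set {R}.

desc(Z)\{Z}={E,J}; candidates ⊆ {C,F,R,V}.
size 0: {}; under {} Z still reaches {C,E,F,R,V} ∋ E.
{R}: Z⊥E given {R} in G with Z→· removed — back-door holds.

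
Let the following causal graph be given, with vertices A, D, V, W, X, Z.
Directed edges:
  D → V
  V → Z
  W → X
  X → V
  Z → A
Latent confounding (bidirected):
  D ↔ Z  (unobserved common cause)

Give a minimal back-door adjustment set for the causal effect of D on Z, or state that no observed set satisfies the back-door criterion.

D→Z: no observed back-door set.

desc(D)\{D}={A,V,Z}; candidates ⊆ {W,X}.
D↔Z: latent back-door arc(s) into D.
size 0: {}; under {} D still reaches {A,Z} ∋ Z.
size 1: {W}, {X}; under {W} D still reaches {A,Z} ∋ Z.
size 2: {W,X}; under {W,X} D still reaches {A,Z} ∋ Z.
D↔Z cannot be blocked by any observed set — no back-door set.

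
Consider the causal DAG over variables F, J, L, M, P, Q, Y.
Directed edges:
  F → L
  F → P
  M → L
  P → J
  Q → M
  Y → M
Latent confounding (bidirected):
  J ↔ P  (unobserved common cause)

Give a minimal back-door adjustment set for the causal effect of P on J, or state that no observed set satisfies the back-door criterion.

P→J: no observed back-door set.

desc(P)\{P}={J}; candidates ⊆ {F,L,M,Q,Y}.
P↔J: latent back-door arc(s) into P.
size 0: {}; under {} P still reaches {F,J,L} ∋ J.
size 1: {F}, {L}, {M} …(+2); under {F} P still reaches {J} ∋ J.
size 2: {F,L}, {F,M}, {F,Q} …(+7); under {F,L} P still reaches {J} ∋ J.
P↔J cannot be blocked by any observed set — no back-door set.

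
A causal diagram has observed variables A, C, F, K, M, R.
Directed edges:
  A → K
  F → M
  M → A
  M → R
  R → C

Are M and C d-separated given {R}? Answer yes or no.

Yes — M ⊥ C | {R}.

Bayes-Ball from M | {R} reaches {A,F,K}.
C ∉ reach(M|{R}) ⇒ M ⊥ C | {R}.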